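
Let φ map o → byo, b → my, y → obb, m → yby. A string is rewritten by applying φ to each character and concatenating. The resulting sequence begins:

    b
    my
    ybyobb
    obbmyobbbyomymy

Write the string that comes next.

Rewriting the 15 symbols of obbmyobbbyomymy one by one yields byo my my yby obb byo my my my obb byo yby obb yby obb; concatenated:

byomymyybyobbbyomymymyobbbyoybyobbybyobb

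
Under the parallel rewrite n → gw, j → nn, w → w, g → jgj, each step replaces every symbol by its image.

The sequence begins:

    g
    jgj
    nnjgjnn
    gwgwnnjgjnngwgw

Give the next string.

jgjwjgjwgwgwnnjgjnngwgwjgjwjgjw

Replace each of the 15 characters of gwgwnnjgjnngwgw in place — jgj w jgj w gw gw nn jgj nn gw gw jgj w jgj w — and concatenate.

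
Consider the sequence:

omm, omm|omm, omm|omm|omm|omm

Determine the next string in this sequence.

Every step duplicates the string with '|' between the halves.
Doubling omm|omm|omm|omm with '|' between the halves:

omm|omm|omm|omm|omm|omm|omm|omm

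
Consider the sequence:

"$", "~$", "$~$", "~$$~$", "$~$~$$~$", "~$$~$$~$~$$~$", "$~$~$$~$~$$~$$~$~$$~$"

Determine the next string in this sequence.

~$$~$$~$~$$~$$~$~$$~$~$$~$$~$~$$~$

Each term (from the third on) is the two preceding terms concatenated in order: term 3 = $·~$ = $~$.
Continuing: ~$$~$$~$~$$~$ · $~$~$$~$~$$~$$~$~$$~$ gives term 8.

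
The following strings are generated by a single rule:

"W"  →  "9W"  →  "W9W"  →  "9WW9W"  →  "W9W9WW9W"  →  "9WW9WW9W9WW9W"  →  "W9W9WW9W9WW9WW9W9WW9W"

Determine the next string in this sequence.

This is a Fibonacci-style word recurrence s(k) = s(k−2)·s(k−1): e.g. W·9W = W9W.
The next term joins 9WW9WW9W9WW9W and W9W9WW9W9WW9WW9W9WW9W.

9WW9WW9W9WW9WW9W9WW9W9WW9WW9W9WW9W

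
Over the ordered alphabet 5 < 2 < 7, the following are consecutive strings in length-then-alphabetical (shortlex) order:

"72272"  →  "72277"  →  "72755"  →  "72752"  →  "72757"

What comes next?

Treat 72757 as a base-3 numeral over the given alphabet and add one, carrying through any trailing 7's.

72725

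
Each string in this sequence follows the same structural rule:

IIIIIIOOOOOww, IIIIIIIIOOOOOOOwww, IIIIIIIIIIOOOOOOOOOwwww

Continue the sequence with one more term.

Term n consists of 2n I's, followed by 2n-1 O's, followed by n-1 w's, where the shown terms are n = 3, 4, 5.
For the next term, n = 6, so the run lengths are 12, 11, 5.

IIIIIIIIIIIIOOOOOOOOOOOwwwww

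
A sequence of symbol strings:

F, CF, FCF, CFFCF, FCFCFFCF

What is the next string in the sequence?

CFFCFFCFCFFCF

From term 3 onward, concatenate the second-to-last term with the last: F·CF = FCF, CF·FCF = CFFCF, …
Continuing: CFFCF · FCFCFFCF gives term 6.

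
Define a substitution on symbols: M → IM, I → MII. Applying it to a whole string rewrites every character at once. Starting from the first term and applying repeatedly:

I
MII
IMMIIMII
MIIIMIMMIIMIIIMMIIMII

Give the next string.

Applying the rule to each of the 21 symbols of MIIIMIMMIIMIIIMMIIMII gives the pieces IM MII MII MII IM MII IM IM MII MII IM MII MII MII IM IM MII MII IM MII MII, which concatenate to the answer.

IMMIIMIIMIIIMMIIIMIMMIIMIIIMMIIMIIMIIIMIMMIIMIIIMMIIMII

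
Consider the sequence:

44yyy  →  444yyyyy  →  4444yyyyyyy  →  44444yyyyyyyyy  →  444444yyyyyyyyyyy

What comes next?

4444444yyyyyyyyyyyyy

Each string has the form 4^{n} y^{2n-1}, where the shown terms are n = 2, 3, 4, 5, 6.
Setting n = 7 gives 7, 13 characters in each block.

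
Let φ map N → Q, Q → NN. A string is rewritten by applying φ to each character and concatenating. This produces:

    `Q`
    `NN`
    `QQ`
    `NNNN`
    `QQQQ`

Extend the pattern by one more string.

Rewriting each symbol of QQQQ: Q→NN, Q→NN, Q→NN, Q→NN, which concatenates to NN NN NN NN.

NNNNNNNN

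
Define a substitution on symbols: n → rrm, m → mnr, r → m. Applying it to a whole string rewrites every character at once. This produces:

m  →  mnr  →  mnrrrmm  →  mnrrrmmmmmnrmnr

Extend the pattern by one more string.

Rewriting the 15 symbols of mnrrrmmmmmnrmnr one by one yields mnr rrm m m m mnr mnr mnr mnr mnr rrm m mnr rrm m; concatenated:

mnrrrmmmmmnrmnrmnrmnrmnrrrmmmnrrrmm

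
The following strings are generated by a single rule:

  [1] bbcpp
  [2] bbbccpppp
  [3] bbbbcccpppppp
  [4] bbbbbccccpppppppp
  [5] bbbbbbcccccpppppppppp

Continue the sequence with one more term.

Each string has the form b^{n+1} c^{n} p^{2n} (n = 1, 2, …).
Setting n = 6 gives 7, 6, 12 characters in each block.

bbbbbbbccccccpppppppppppp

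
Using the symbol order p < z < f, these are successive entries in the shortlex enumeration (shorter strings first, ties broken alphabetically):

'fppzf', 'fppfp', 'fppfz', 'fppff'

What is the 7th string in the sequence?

Advancing 3 positions from fppff through fppff → fpzpp → fpzpz reaches term 7.

fpzpf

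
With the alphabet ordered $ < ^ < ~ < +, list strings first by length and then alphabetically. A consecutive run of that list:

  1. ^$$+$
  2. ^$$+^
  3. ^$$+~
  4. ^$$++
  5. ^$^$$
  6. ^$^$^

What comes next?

Treat ^$^$^ as a base-4 numeral over the given alphabet and add one, carrying through any trailing +'s.

^$^$~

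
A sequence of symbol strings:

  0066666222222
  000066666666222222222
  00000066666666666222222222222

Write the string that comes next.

0000000066666666666666222222222222222

Term n consists of 2n-2 0's, followed by 3n-1 6's, followed by 3n 2's, where the shown terms are n = 2, 3, 4.
Setting n = 5 gives 8, 14, 15 characters in each block.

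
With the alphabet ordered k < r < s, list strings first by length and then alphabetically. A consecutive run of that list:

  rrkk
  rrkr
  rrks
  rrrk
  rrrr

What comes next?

rrrs

Treat rrrr as a base-3 numeral over the given alphabet and add one, carrying through any trailing s's.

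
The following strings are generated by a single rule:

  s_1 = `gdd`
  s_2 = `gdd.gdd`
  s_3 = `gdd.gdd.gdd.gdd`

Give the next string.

Every step duplicates the string with '.' between the halves.
So the next term is two copies of gdd.gdd.gdd.gdd with '.' between the halves.

gdd.gdd.gdd.gdd.gdd.gdd.gdd.gdd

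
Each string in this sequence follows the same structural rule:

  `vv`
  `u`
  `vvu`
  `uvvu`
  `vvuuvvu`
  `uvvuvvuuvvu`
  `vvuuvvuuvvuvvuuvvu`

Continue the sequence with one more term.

uvvuvvuuvvuvvuuvvuuvvuvvuuvvu

This is a Fibonacci-style word recurrence s(k) = s(k−2)·s(k−1): e.g. vv·u = vvu.
Continuing: uvvuvvuuvvu · vvuuvvuuvvuvvuuvvu gives term 8.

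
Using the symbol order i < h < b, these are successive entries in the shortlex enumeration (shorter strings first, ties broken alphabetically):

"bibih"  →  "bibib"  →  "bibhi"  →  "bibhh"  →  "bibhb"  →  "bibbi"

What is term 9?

Continuing the enumeration 3 steps past bibbi: bibbi → bibbh → bibbb → (answer).

bhiii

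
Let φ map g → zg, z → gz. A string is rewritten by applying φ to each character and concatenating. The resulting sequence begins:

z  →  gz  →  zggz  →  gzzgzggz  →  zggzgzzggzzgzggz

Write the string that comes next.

Replace each of the 16 characters of zggzgzzggzzgzggz in place — gz zg zg gz zg gz gz zg zg gz gz zg gz zg zg gz — and concatenate.

gzzgzggzzggzgzzgzggzgzzggzzgzggz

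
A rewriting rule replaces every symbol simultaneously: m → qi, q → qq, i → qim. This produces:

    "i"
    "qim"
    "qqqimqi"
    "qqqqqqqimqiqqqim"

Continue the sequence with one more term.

qqqqqqqqqqqqqqqimqiqqqimqqqqqqqimqi

Applying the rule to each of the 16 symbols of qqqqqqqimqiqqqim gives the pieces qq qq qq qq qq qq qq qim qi qq qim qq qq qq qim qi, which concatenate to the answer.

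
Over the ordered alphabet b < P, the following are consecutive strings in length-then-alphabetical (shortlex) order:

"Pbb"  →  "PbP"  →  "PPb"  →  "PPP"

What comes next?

PPP is the last string of length 3, so the next is the first of length 4: b repeated 4 times.

bbbb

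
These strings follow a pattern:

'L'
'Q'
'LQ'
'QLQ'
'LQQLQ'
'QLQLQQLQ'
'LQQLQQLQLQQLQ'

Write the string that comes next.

Each term (from the third on) is the two preceding terms concatenated in order: term 3 = L·Q = LQ.
So term 8 is QLQLQQLQ·LQQLQQLQLQQLQ.

QLQLQQLQLQQLQQLQLQQLQ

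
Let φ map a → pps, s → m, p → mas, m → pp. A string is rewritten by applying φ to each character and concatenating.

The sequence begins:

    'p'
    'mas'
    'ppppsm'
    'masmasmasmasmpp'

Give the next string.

Rewriting the 15 symbols of masmasmasmasmpp one by one yields pp pps m pp pps m pp pps m pp pps m pp mas mas; concatenated:

ppppsmppppsmppppsmppppsmppmasmas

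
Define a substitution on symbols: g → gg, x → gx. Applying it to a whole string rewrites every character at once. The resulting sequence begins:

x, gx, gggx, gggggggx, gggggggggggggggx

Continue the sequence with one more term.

gggggggggggggggggggggggggggggggx

Applying the rule to each of the 16 symbols of gggggggggggggggx gives the pieces gg gg gg gg gg gg gg gg gg gg gg gg gg gg gg gx, which concatenate to the answer.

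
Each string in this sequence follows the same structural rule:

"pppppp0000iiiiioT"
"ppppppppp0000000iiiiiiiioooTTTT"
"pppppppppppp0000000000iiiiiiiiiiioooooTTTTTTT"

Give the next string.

The n-th term is 3n+3 p's then 3n+1 0's then 3n+2 i's then 2n-1 o's then 3n-2 T's (n = 1, 2, …).
For the next term, n = 4, so the run lengths are 15, 13, 14, 7, 10.

ppppppppppppppp0000000000000iiiiiiiiiiiiiioooooooTTTTTTTTTT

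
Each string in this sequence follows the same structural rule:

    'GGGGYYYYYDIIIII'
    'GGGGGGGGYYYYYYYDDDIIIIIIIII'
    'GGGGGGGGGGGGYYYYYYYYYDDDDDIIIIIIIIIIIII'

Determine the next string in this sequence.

Each string has the form G^{4n} Y^{2n+3} D^{2n-1} I^{4n+1} (n = 1, 2, …).
At n = 4 the blocks have lengths 16, 11, 7, 17.

GGGGGGGGGGGGGGGGYYYYYYYYYYYDDDDDDDIIIIIIIIIIIIIIIII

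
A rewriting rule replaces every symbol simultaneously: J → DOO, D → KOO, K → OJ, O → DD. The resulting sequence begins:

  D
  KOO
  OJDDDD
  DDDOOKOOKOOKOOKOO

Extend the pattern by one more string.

Rewriting the 17 symbols of DDDOOKOOKOOKOOKOO one by one yields KOO KOO KOO DD DD OJ DD DD OJ DD DD OJ DD DD OJ DD DD; concatenated:

KOOKOOKOODDDDOJDDDDOJDDDDOJDDDDOJDDDD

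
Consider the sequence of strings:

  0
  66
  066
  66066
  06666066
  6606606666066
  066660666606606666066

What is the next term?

This is a Fibonacci-style word recurrence s(k) = s(k−2)·s(k−1): e.g. 0·66 = 066.
Continuing: 6606606666066 · 066660666606606666066 gives term 8.

6606606666066066660666606606666066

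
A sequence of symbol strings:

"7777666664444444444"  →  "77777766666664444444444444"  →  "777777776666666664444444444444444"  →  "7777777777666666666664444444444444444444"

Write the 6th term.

777777777777776666666666666664444444444444444444444444

Reading off run lengths: 7 runs 4, 6, 8, 10; 6 runs 5, 7, 9, 11; 4 runs 10, 13, 16, 19 — each is linear in n, where the shown terms are n = 3, 4, 5, 6.
For term 6, n = 8, so the run lengths are 14, 15, 25.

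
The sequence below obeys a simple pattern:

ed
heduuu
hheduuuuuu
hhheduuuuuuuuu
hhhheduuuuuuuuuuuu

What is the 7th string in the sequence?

hhhhhheduuuuuuuuuuuuuuuuuu

s(k+1) = h·s(k)·uuu, so each term gains h as a prefix and uuu as a suffix.
From hhhheduuuuuuuuuuuu, 2 further steps: hhhheduuuuuuuuuuuu → hhhhheduuuuuuuuuuuuuuu → (answer).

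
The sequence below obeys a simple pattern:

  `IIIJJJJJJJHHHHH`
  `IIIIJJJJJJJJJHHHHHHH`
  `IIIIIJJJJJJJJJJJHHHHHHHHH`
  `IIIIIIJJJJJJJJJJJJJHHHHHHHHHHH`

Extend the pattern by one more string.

IIIIIIIJJJJJJJJJJJJJJJHHHHHHHHHHHHH

Reading off run lengths: I runs 3, 4, 5, 6; J runs 7, 9, 11, 13; H runs 5, 7, 9, 11 — each is linear in n, where the shown terms are n = 3, 4, 5, 6.
For the next term, n = 7, so the run lengths are 7, 15, 13.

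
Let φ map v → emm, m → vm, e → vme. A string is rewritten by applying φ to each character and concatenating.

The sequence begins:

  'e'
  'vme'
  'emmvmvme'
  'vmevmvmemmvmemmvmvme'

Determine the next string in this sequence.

emmvmvmeemmvmemmvmvmevmvmemmvmvmevmvmemmvmemmvmvme

Replace each of the 20 characters of vmevmvmemmvmemmvmvme in place — emm vm vme emm vm emm vm vme vm vm emm vm vme vm vm emm vm emm vm vme — and concatenate.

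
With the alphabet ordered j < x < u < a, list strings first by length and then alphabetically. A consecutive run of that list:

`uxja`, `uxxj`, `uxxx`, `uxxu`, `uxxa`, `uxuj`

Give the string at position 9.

uxua

Stepping forward 3 times from uxuj: uxuj → uxux → uxuu, then the target.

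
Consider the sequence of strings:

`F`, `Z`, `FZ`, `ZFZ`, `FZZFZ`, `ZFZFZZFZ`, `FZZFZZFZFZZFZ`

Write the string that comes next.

Each term (from the third on) is the two preceding terms concatenated in order: term 3 = F·Z = FZ.
The next term joins ZFZFZZFZ and FZZFZZFZFZZFZ.

ZFZFZZFZFZZFZZFZFZZFZ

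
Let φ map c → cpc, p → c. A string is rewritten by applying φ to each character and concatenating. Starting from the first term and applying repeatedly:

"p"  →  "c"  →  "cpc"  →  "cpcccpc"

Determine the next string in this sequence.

Apply φ to cpcccpc symbol by symbol: c→cpc, p→c, c→cpc, c→cpc, c→cpc, p→c, c→cpc; joined: cpc c cpc cpc cpc c cpc.

cpcccpccpccpcccpc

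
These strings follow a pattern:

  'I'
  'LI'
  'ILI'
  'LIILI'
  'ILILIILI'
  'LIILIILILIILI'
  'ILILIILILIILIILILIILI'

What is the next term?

LIILIILILIILIILILIILILIILIILILIILI

Each term (from the third on) is the two preceding terms concatenated in order: term 3 = I·LI = ILI.
Continuing: LIILIILILIILI · ILILIILILIILIILILIILI gives term 8.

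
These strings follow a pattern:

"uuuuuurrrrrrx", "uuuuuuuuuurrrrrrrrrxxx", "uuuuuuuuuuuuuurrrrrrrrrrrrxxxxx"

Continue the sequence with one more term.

Term n consists of 4n+2 u's, followed by 3n+3 r's, followed by 2n-1 x's (n = 1, 2, …).
Setting n = 4 gives 18, 15, 7 characters in each block.

uuuuuuuuuuuuuuuuuurrrrrrrrrrrrrrrxxxxxxx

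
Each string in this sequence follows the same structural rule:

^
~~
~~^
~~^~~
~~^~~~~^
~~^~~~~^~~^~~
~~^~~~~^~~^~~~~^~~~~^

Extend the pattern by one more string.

~~^~~~~^~~^~~~~^~~~~^~~^~~~~^~~^~~

This is a Fibonacci-style word recurrence s(k) = s(k−1)·s(k−2): e.g. ~~·^ = ~~^.
So term 8 is ~~^~~~~^~~^~~~~^~~~~^·~~^~~~~^~~^~~.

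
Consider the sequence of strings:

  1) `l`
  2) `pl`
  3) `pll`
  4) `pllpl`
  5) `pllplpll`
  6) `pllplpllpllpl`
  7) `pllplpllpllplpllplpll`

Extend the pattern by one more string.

pllplpllpllplpllplpllpllplpllpllpl

From term 3 onward, concatenate the last term with the second-to-last: pl·l = pll, pll·pl = pllpl, …
So term 8 is pllplpllpllplpllplpll·pllplpllpllpl.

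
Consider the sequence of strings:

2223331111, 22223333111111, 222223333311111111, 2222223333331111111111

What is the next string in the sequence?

22222223333333111111111111

Each string has the form 2^{n+1} 3^{n+1} 1^{2n}, where the shown terms are n = 2, 3, 4, 5.
Setting n = 6 gives 7, 7, 12 characters in each block.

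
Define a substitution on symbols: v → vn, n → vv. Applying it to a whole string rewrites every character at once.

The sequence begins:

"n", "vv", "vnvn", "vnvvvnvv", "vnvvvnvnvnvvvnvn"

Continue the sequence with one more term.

Rewriting the 16 symbols of vnvvvnvnvnvvvnvn one by one yields vn vv vn vn vn vv vn vv vn vv vn vn vn vv vn vv; concatenated:

vnvvvnvnvnvvvnvvvnvvvnvnvnvvvnvv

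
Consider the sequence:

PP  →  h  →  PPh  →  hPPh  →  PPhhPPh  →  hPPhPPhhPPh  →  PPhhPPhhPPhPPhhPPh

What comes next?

Each term (from the third on) is the two preceding terms concatenated in order: term 3 = PP·h = PPh.
Continuing: hPPhPPhhPPh · PPhhPPhhPPhPPhhPPh gives term 8.

hPPhPPhhPPhPPhhPPhhPPhPPhhPPh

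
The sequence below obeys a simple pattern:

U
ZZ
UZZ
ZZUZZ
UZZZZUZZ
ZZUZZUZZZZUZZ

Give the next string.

From term 3 onward, concatenate the second-to-last term with the last: U·ZZ = UZZ, ZZ·UZZ = ZZUZZ, …
So term 7 is UZZZZUZZ·ZZUZZUZZZZUZZ.

UZZZZUZZZZUZZUZZZZUZZ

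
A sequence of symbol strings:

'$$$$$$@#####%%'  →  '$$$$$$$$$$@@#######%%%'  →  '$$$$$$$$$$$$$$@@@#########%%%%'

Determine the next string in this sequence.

The n-th term is 4n+2 $'s then n @'s then 2n+3 #'s then n+1 %'s (n = 1, 2, …).
For the next term, n = 4, so the run lengths are 18, 4, 11, 5.

$$$$$$$$$$$$$$$$$$@@@@###########%%%%%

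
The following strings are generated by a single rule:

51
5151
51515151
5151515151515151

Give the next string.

s(k+1) = s(k)·s(k) — each term doubles the last.
Doubling 5151515151515151:

51515151515151515151515151515151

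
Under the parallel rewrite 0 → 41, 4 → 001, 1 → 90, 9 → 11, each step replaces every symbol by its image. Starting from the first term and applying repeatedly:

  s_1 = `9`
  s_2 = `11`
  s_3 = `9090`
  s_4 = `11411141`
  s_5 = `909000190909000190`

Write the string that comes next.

Applying the rule to each of the 18 symbols of 909000190909000190 gives the pieces 11 41 11 41 41 41 90 11 41 11 41 11 41 41 41 90 11 41, which concatenate to the answer.

114111414141901141114111414141901141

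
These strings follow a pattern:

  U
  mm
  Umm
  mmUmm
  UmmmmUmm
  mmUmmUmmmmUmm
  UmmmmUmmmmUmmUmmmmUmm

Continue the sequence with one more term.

mmUmmUmmmmUmmUmmmmUmmmmUmmUmmmmUmm

Each term (from the third on) is the two preceding terms concatenated in order: term 3 = U·mm = Umm.
So term 8 is mmUmmUmmmmUmm·UmmmmUmmmmUmmUmmmmUmm.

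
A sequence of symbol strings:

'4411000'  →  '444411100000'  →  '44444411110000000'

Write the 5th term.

444444444411111100000000000

Term n consists of 2n 4's, followed by n+1 1's, followed by 2n+1 0's (n = 1, 2, …).
For term 5, n = 5, so the run lengths are 10, 6, 11.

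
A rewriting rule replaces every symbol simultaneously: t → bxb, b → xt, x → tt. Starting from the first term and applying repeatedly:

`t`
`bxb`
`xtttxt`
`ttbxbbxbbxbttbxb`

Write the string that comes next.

Rewriting the 16 symbols of ttbxbbxbbxbttbxb one by one yields bxb bxb xt tt xt xt tt xt xt tt xt bxb bxb xt tt xt; concatenated:

bxbbxbxtttxtxtttxtxtttxtbxbbxbxtttxt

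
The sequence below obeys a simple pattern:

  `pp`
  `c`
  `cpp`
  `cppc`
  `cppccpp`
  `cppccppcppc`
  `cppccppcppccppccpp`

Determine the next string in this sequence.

This is a Fibonacci-style word recurrence s(k) = s(k−1)·s(k−2): e.g. c·pp = cpp.
Continuing: cppccppcppccppccpp · cppccppcppc gives term 8.

cppccppcppccppccppcppccppcppc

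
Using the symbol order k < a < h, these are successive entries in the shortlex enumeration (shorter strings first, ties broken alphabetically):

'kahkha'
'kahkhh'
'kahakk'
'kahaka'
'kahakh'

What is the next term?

kahaak

Find the rightmost character of kahakh below h, bump it to the next letter, and reset everything to its right to k.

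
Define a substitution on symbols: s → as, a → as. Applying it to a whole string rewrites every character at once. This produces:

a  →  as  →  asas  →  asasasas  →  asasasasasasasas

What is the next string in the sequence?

asasasasasasasasasasasasasasasas

φ(asasasasasasasas) expands symbol-by-symbol to as as as as as as as as as as as as as as as as; joining the 16 pieces gives the next term.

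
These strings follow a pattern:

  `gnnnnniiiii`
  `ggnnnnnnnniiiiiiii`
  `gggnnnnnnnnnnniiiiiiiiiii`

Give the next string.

ggggnnnnnnnnnnnnnniiiiiiiiiiiiii

Term n consists of n-1 g's, followed by 3n-1 n's, followed by 3n-1 i's, where the shown terms are n = 2, 3, 4.
For the next term, n = 5, so the run lengths are 4, 14, 14.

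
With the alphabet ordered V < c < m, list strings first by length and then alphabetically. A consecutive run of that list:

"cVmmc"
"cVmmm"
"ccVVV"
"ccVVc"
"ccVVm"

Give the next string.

ccVcV

Treat ccVVm as a base-3 numeral over the given alphabet and add one, carrying through any trailing m's.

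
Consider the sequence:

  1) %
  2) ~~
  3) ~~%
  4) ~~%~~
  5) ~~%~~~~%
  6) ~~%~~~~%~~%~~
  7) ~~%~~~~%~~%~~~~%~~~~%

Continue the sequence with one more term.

From term 3 onward, concatenate the last term with the second-to-last: ~~·% = ~~%, ~~%·~~ = ~~%~~, …
The next term joins ~~%~~~~%~~%~~~~%~~~~% and ~~%~~~~%~~%~~.

~~%~~~~%~~%~~~~%~~~~%~~%~~~~%~~%~~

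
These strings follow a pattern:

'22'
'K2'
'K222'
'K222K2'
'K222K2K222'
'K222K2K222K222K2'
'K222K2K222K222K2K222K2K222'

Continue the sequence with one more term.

From term 3 onward, concatenate the last term with the second-to-last: K2·22 = K222, K222·K2 = K222K2, …
So term 8 is K222K2K222K222K2K222K2K222·K222K2K222K222K2.

K222K2K222K222K2K222K2K222K222K2K222K222K2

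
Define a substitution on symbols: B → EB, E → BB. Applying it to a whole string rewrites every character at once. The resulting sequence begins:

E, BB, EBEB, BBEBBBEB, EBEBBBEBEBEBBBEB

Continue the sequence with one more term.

φ(EBEBBBEBEBEBBBEB) expands symbol-by-symbol to BB EB BB EB EB EB BB EB BB EB BB EB EB EB BB EB; joining the 16 pieces gives the next term.

BBEBBBEBEBEBBBEBBBEBBBEBEBEBBBEB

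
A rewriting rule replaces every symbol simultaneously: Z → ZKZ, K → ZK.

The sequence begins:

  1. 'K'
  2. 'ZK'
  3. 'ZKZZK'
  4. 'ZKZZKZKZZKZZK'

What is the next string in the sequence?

φ(ZKZZKZKZZKZZK) expands symbol-by-symbol to ZKZ ZK ZKZ ZKZ ZK ZKZ ZK ZKZ ZKZ ZK ZKZ ZKZ ZK; joining the 13 pieces gives the next term.

ZKZZKZKZZKZZKZKZZKZKZZKZZKZKZZKZZK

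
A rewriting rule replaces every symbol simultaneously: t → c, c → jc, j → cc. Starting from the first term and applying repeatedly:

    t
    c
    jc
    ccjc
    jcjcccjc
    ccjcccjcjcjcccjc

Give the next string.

Rewriting the 16 symbols of ccjcccjcjcjcccjc one by one yields jc jc cc jc jc jc cc jc cc jc cc jc jc jc cc jc; concatenated:

jcjcccjcjcjcccjcccjcccjcjcjcccjc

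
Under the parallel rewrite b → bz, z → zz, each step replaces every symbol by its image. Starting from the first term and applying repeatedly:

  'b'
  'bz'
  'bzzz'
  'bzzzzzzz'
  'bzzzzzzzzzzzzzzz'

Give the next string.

φ(bzzzzzzzzzzzzzzz) expands symbol-by-symbol to bz zz zz zz zz zz zz zz zz zz zz zz zz zz zz zz; joining the 16 pieces gives the next term.

bzzzzzzzzzzzzzzzzzzzzzzzzzzzzzzz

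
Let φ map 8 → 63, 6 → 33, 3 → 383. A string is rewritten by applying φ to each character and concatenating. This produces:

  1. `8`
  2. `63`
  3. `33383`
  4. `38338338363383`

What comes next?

3836338338363383383633833338338363383

Replace each of the 14 characters of 38338338363383 in place — 383 63 383 383 63 383 383 63 383 33 383 383 63 383 — and concatenate.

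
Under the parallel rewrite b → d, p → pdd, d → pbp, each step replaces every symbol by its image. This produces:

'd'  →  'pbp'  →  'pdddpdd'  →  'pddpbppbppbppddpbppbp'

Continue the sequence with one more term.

Applying the rule to each of the 21 symbols of pddpbppbppbppddpbppbp gives the pieces pdd pbp pbp pdd d pdd pdd d pdd pdd d pdd pdd pbp pbp pdd d pdd pdd d pdd, which concatenate to the answer.

pddpbppbppdddpddpdddpddpdddpddpddpbppbppdddpddpdddpdd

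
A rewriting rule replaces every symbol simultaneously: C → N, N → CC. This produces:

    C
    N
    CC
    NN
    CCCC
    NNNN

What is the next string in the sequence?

CCCCCCCC

Expanding NNNN: N→CC, N→CC, N→CC, N→CC. Concatenated: CC CC CC CC.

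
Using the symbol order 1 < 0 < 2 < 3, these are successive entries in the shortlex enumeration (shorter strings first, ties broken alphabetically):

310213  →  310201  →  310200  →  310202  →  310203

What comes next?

Find the rightmost character of 310203 below 3, bump it to the next letter, and reset everything to its right to 1.

310221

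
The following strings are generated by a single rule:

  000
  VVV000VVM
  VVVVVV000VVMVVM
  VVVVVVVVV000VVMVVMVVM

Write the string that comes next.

Every step adds VVV to the front and VVM to the end of the previous string.
Applying this once more to VVVVVVVVV000VVMVVMVVM:

VVVVVVVVVVVV000VVMVVMVVMVVM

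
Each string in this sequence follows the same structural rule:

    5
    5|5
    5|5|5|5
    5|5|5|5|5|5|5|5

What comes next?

5|5|5|5|5|5|5|5|5|5|5|5|5|5|5|5

Each string is two copies of the previous one joined by '|'.
One more doubling of 5|5|5|5|5|5|5|5 gives the answer.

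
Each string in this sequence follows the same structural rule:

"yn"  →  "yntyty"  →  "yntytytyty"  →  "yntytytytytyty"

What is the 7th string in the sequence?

yntytytytytytytytytytytyty

Every step adds tyty to the end: s(k+1) = s(k)·tyty.
From yntytytytytyty, 3 further steps: yntytytytytyty → yntytytytytytytyty → yntytytytytytytytytyty → (answer).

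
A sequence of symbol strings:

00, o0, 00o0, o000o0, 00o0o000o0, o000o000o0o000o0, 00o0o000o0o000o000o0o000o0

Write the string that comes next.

o000o000o0o000o000o0o000o0o000o000o0o000o0

From term 3 onward, concatenate the second-to-last term with the last: 00·o0 = 00o0, o0·00o0 = o000o0, …
Continuing: o000o000o0o000o0 · 00o0o000o0o000o000o0o000o0 gives term 8.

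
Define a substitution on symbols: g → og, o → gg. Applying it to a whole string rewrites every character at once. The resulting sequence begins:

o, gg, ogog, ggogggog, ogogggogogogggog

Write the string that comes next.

Rewriting the 16 symbols of ogogggogogogggog one by one yields gg og gg og og og gg og gg og gg og og og gg og; concatenated:

ggogggogogogggogggogggogogogggog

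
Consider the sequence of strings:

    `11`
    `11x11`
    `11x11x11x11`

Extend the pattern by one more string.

11x11x11x11x11x11x11x11

Every step duplicates the string with 'x' between the halves.
So the next term is two copies of 11x11x11x11 with 'x' between the halves.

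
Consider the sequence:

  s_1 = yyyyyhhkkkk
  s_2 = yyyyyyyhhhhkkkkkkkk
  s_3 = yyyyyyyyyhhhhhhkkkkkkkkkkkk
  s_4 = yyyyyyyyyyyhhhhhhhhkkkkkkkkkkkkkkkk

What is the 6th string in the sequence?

yyyyyyyyyyyyyyyhhhhhhhhhhhhkkkkkkkkkkkkkkkkkkkkkkkk

Term n consists of 2n+3 y's, followed by 2n h's, followed by 4n k's (n = 1, 2, …).
For term 6, n = 6, so the run lengths are 15, 12, 24.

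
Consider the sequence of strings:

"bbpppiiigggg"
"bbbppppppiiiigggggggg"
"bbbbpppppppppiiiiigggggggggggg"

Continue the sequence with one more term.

Reading off run lengths: b runs 2, 3, 4; p runs 3, 6, 9; i runs 3, 4, 5; g runs 4, 8, 12 — each is linear in n (n = 1, 2, …).
At n = 4 the blocks have lengths 5, 12, 6, 16.

bbbbbppppppppppppiiiiiigggggggggggggggg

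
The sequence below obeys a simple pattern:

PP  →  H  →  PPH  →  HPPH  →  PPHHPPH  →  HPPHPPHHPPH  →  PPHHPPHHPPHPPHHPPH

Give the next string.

HPPHPPHHPPHPPHHPPHHPPHPPHHPPH

Each term (from the third on) is the two preceding terms concatenated in order: term 3 = PP·H = PPH.
The next term joins HPPHPPHHPPH and PPHHPPHHPPHPPHHPPH.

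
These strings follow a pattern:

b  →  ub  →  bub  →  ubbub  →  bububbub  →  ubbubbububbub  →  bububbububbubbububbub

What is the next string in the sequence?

From term 3 onward, concatenate the second-to-last term with the last: b·ub = bub, ub·bub = ubbub, …
The next term joins ubbubbububbub and bububbububbubbububbub.

ubbubbububbubbububbububbubbububbub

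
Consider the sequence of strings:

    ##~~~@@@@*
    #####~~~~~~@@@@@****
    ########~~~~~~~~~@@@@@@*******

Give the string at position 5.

##############~~~~~~~~~~~~~~~@@@@@@@@*************

Term n consists of 3n-1 #'s, followed by 3n ~'s, followed by n+3 @'s, followed by 3n-2 *'s (n = 1, 2, …).
At n = 5 the blocks have lengths 14, 15, 8, 13.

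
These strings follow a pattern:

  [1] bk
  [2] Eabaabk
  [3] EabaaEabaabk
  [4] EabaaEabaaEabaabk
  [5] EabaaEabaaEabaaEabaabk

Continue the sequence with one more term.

EabaaEabaaEabaaEabaaEabaabk

Every step adds Eabaa at the front: s(k+1) = Eabaa·s(k).
So the next term is Eabaa·EabaaEabaaEabaaEabaabk.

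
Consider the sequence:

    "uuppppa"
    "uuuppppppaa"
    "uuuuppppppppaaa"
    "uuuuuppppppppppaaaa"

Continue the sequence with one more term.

uuuuuuppppppppppppaaaaa

Each string has the form u^{n+1} p^{2n+2} a^{n} (n = 1, 2, …).
At n = 5 the blocks have lengths 6, 12, 5.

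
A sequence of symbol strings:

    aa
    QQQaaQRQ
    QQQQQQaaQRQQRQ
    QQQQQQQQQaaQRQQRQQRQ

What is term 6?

Every step adds QQQ to the front and QRQ to the end of the previous string.
From QQQQQQQQQaaQRQQRQQRQ, 2 further steps: QQQQQQQQQaaQRQQRQQRQ → QQQQQQQQQQQQaaQRQQRQQRQQRQ → (answer).

QQQQQQQQQQQQQQQaaQRQQRQQRQQRQQRQ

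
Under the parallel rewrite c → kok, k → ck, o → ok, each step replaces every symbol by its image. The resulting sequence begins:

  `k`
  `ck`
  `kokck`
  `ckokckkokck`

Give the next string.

Apply φ to ckokckkokck symbol by symbol: c→kok, k→ck, o→ok, k→ck, c→kok, k→ck, k→ck, o→ok, k→ck, c→kok, k→ck; joined: kok ck ok ck kok ck ck ok ck kok ck.

kokckokckkokckckokckkokck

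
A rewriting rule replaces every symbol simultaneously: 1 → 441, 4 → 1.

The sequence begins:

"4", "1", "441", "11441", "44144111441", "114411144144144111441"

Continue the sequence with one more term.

4414411144144144111441114411144144144111441

Replace each of the 21 characters of 114411144144144111441 in place — 441 441 1 1 441 441 441 1 1 441 1 1 441 1 1 441 441 441 1 1 441 — and concatenate.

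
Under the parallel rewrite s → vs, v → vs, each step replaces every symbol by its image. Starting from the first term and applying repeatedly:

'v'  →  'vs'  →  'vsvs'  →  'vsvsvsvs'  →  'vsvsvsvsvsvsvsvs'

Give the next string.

Rewriting the 16 symbols of vsvsvsvsvsvsvsvs one by one yields vs vs vs vs vs vs vs vs vs vs vs vs vs vs vs vs; concatenated:

vsvsvsvsvsvsvsvsvsvsvsvsvsvsvsvs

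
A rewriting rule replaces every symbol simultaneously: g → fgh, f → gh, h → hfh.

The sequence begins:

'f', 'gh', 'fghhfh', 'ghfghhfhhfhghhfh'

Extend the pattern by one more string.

Applying the rule to each of the 16 symbols of ghfghhfhhfhghhfh gives the pieces fgh hfh gh fgh hfh hfh gh hfh hfh gh hfh fgh hfh hfh gh hfh, which concatenate to the answer.

fghhfhghfghhfhhfhghhfhhfhghhfhfghhfhhfhghhfh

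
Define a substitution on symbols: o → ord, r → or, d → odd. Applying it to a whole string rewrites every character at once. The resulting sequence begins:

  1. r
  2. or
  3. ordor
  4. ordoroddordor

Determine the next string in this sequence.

Applying the rule to each of the 13 symbols of ordoroddordor gives the pieces ord or odd ord or ord odd odd ord or odd ord or, which concatenate to the answer.

ordoroddordorordoddoddordoroddordor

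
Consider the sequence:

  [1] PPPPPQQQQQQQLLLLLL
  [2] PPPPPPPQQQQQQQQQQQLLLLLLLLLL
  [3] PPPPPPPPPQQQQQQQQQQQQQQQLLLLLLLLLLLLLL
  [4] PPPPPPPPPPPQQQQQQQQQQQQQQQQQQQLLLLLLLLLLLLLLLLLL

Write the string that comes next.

PPPPPPPPPPPPPQQQQQQQQQQQQQQQQQQQQQQQLLLLLLLLLLLLLLLLLLLLLL

Term n consists of 2n+1 P's, followed by 4n-1 Q's, followed by 4n-2 L's, where the shown terms are n = 2, 3, 4, 5.
For the next term, n = 6, so the run lengths are 13, 23, 22.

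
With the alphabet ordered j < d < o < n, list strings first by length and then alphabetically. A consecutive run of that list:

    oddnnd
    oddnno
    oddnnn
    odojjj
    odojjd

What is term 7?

odojjn

Continuing the enumeration 2 steps past odojjd: odojjd → odojjo → (answer).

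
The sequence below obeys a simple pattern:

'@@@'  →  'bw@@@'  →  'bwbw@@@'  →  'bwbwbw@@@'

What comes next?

Every step adds bw at the front: s(k+1) = bw·s(k).
Applying this once more to bwbwbw@@@:

bwbwbwbw@@@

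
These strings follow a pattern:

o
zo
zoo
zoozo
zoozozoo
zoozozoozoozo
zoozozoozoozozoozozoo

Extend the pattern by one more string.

zoozozoozoozozoozozoozoozozoozoozo

From term 3 onward, concatenate the last term with the second-to-last: zo·o = zoo, zoo·zo = zoozo, …
The next term joins zoozozoozoozozoozozoo and zoozozoozoozo.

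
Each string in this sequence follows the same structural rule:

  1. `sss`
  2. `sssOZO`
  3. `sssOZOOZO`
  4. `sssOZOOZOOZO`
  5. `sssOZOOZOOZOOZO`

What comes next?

The strings grow by a fixed suffix OZO each time.
One more step from sssOZOOZOOZOOZO gives the answer.

sssOZOOZOOZOOZOOZO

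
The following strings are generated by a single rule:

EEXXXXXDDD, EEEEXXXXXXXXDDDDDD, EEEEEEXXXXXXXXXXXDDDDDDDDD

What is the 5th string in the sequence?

Reading off run lengths: E runs 2, 4, 6; X runs 5, 8, 11; D runs 3, 6, 9 — each is linear in n (n = 1, 2, …).
Setting n = 5 gives 10, 17, 15 characters in each block.

EEEEEEEEEEXXXXXXXXXXXXXXXXXDDDDDDDDDDDDDDD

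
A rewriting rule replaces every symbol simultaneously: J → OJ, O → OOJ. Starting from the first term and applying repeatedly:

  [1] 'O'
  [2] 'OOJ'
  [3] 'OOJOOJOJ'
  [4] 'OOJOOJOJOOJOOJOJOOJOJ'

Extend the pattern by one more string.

OOJOOJOJOOJOOJOJOOJOJOOJOOJOJOOJOOJOJOOJOJOOJOOJOJOOJOJ

Applying the rule to each of the 21 symbols of OOJOOJOJOOJOOJOJOOJOJ gives the pieces OOJ OOJ OJ OOJ OOJ OJ OOJ OJ OOJ OOJ OJ OOJ OOJ OJ OOJ OJ OOJ OOJ OJ OOJ OJ, which concatenate to the answer.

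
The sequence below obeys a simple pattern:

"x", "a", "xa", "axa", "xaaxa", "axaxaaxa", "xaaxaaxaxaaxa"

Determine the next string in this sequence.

This is a Fibonacci-style word recurrence s(k) = s(k−2)·s(k−1): e.g. x·a = xa.
The next term joins axaxaaxa and xaaxaaxaxaaxa.

axaxaaxaxaaxaaxaxaaxa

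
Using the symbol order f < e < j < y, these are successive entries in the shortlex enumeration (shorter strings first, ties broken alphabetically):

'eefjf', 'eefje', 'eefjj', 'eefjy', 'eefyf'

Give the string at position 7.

Continuing the enumeration 2 steps past eefyf: eefyf → eefye → (answer).

eefyj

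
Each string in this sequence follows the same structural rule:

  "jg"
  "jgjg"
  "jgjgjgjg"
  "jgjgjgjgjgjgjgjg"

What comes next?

jgjgjgjgjgjgjgjgjgjgjgjgjgjgjgjg

Each string is two copies of the previous one concatenated.
So the next term is two copies of jgjgjgjgjgjgjgjg.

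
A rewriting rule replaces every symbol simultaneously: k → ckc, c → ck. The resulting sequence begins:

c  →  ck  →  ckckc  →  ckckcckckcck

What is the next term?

Rewriting each symbol of ckckcckckcck: c→ck, k→ckc, c→ck, k→ckc, c→ck, c→ck, k→ckc, c→ck, k→ckc, c→ck, c→ck, k→ckc, which concatenates to ck ckc ck ckc ck ck ckc ck ckc ck ck ckc.

ckckcckckcckckckcckckcckckckc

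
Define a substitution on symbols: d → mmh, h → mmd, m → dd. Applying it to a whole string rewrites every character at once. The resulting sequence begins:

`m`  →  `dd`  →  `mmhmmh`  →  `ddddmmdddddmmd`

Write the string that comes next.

Applying the rule to each of the 14 symbols of ddddmmdddddmmd gives the pieces mmh mmh mmh mmh dd dd mmh mmh mmh mmh mmh dd dd mmh, which concatenate to the answer.

mmhmmhmmhmmhddddmmhmmhmmhmmhmmhddddmmh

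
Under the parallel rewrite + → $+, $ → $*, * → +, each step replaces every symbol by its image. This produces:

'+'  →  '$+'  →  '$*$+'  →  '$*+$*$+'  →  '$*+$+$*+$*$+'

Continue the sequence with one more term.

$*+$+$*$+$*+$+$*+$*$+

Apply φ to $*+$+$*+$*$+ symbol by symbol: $→$*, *→+, +→$+, $→$*, +→$+, $→$*, *→+, +→$+, $→$*, *→+, $→$*, +→$+; joined: $* + $+ $* $+ $* + $+ $* + $* $+.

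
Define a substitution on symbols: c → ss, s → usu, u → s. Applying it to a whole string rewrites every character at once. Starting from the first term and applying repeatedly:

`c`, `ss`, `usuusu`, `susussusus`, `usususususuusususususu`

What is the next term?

susususususususususussusususususususususus

Applying the rule to each of the 22 symbols of usususususuusususususu gives the pieces s usu s usu s usu s usu s usu s s usu s usu s usu s usu s usu s, which concatenate to the answer.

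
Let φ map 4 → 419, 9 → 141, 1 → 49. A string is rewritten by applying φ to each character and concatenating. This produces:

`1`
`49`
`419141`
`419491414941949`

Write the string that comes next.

Rewriting the 15 symbols of 419491414941949 one by one yields 419 49 141 419 141 49 419 49 419 141 419 49 141 419 141; concatenated:

41949141419141494194941914141949141419141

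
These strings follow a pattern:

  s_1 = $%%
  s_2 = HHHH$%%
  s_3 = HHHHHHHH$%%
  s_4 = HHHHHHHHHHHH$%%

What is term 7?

HHHHHHHHHHHHHHHHHHHHHHHH$%%

Each term is the previous one with HHHH prepended.
From HHHHHHHHHHHH$%%, 3 further steps: HHHHHHHHHHHH$%% → HHHHHHHHHHHHHHHH$%% → HHHHHHHHHHHHHHHHHHHH$%% → (answer).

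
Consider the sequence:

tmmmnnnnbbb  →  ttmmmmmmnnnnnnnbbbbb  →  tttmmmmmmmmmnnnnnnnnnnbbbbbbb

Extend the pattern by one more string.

Reading off run lengths: t runs 1, 2, 3; m runs 3, 6, 9; n runs 4, 7, 10; b runs 3, 5, 7 — each is linear in n (n = 1, 2, …).
Setting n = 4 gives 4, 12, 13, 9 characters in each block.

ttttmmmmmmmmmmmmnnnnnnnnnnnnnbbbbbbbbb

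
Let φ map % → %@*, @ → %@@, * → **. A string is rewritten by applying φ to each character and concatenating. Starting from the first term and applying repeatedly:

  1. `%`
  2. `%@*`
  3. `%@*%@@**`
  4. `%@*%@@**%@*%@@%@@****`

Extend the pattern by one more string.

%@*%@@**%@*%@@%@@****%@*%@@**%@*%@@%@@%@*%@@%@@********

Applying the rule to each of the 21 symbols of %@*%@@**%@*%@@%@@**** gives the pieces %@* %@@ ** %@* %@@ %@@ ** ** %@* %@@ ** %@* %@@ %@@ %@* %@@ %@@ ** ** ** **, which concatenate to the answer.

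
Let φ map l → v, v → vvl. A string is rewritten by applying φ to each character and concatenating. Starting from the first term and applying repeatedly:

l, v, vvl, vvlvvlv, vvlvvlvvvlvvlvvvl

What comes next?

vvlvvlvvvlvvlvvvlvvlvvlvvvlvvlvvvlvvlvvlv

Applying the rule to each of the 17 symbols of vvlvvlvvvlvvlvvvl gives the pieces vvl vvl v vvl vvl v vvl vvl vvl v vvl vvl v vvl vvl vvl v, which concatenate to the answer.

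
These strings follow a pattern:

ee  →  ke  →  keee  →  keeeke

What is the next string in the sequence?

keeekekeee

Each term (from the third on) is the previous term followed by the one before it: term 3 = ke·ee = keee.
Continuing: keeeke · keee gives term 5.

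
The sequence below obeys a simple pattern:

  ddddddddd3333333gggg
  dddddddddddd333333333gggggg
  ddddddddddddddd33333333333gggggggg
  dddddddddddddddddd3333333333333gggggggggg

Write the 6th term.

Reading off run lengths: d runs 9, 12, 15, 18; 3 runs 7, 9, 11, 13; g runs 4, 6, 8, 10 — each is linear in n, where the shown terms are n = 2, 3, 4, 5.
Setting n = 7 gives 24, 17, 14 characters in each block.

dddddddddddddddddddddddd33333333333333333gggggggggggggg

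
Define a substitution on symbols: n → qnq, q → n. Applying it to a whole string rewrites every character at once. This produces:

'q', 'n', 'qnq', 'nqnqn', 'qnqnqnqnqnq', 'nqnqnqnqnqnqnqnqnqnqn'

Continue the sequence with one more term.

qnqnqnqnqnqnqnqnqnqnqnqnqnqnqnqnqnqnqnqnqnq

φ(nqnqnqnqnqnqnqnqnqnqn) expands symbol-by-symbol to qnq n qnq n qnq n qnq n qnq n qnq n qnq n qnq n qnq n qnq n qnq; joining the 21 pieces gives the next term.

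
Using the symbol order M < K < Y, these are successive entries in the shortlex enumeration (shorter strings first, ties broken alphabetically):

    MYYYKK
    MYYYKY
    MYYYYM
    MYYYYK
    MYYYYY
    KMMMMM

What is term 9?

KMMMKM

Stepping forward 3 times from KMMMMM: KMMMMM → KMMMMK → KMMMMY, then the target.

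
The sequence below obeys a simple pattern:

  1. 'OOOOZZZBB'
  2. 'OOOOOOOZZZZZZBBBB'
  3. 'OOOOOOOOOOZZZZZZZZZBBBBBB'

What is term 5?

OOOOOOOOOOOOOOOOZZZZZZZZZZZZZZZBBBBBBBBBB

The n-th term is 3n+1 O's then 3n Z's then 2n B's (n = 1, 2, …).
For term 5, n = 5, so the run lengths are 16, 15, 10.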